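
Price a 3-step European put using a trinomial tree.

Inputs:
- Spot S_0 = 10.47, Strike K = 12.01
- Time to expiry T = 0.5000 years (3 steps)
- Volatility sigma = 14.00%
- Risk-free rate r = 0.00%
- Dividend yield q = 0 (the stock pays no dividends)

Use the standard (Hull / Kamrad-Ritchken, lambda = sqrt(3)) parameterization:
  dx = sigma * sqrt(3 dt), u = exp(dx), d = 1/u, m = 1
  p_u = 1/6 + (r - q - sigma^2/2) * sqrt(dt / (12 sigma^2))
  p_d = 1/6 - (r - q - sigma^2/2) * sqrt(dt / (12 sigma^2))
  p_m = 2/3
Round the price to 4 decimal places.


dt = T/N = 0.166667; dx = sigma*sqrt(3*dt) = 0.098995
u = exp(dx) = 1.104061; d = 1/u = 0.905747
p_u = 0.158417, p_m = 0.666667, p_d = 0.174916
Discount per step: exp(-r*dt) = 1.000000
Stock lattice S(k, j) with j the centered position index:
  k=0: S(0,+0) = 10.4700
  k=1: S(1,-1) = 9.4832; S(1,+0) = 10.4700; S(1,+1) = 11.5595
  k=2: S(2,-2) = 8.5894; S(2,-1) = 9.4832; S(2,+0) = 10.4700; S(2,+1) = 11.5595; S(2,+2) = 12.7624
  k=3: S(3,-3) = 7.7798; S(3,-2) = 8.5894; S(3,-1) = 9.4832; S(3,+0) = 10.4700; S(3,+1) = 11.5595; S(3,+2) = 12.7624; S(3,+3) = 14.0905
Terminal payoffs V(N, j) = max(K - S_T, 0):
  V(3,-3) = 4.230211; V(3,-2) = 3.420641; V(3,-1) = 2.526826; V(3,+0) = 1.540000; V(3,+1) = 0.450484; V(3,+2) = 0.000000; V(3,+3) = 0.000000
Backward induction: V(k, j) = exp(-r*dt) * [p_u * V(k+1, j+1) + p_m * V(k+1, j) + p_d * V(k+1, j-1)]
  V(2,-2) = exp(-r*dt) * [p_u*2.526826 + p_m*3.420641 + p_d*4.230211] = 3.420652
  V(2,-1) = exp(-r*dt) * [p_u*1.540000 + p_m*2.526826 + p_d*3.420641] = 2.526839
  V(2,+0) = exp(-r*dt) * [p_u*0.450484 + p_m*1.540000 + p_d*2.526826] = 1.540014
  V(2,+1) = exp(-r*dt) * [p_u*0.000000 + p_m*0.450484 + p_d*1.540000] = 0.569694
  V(2,+2) = exp(-r*dt) * [p_u*0.000000 + p_m*0.000000 + p_d*0.450484] = 0.078797
  V(1,-1) = exp(-r*dt) * [p_u*1.540014 + p_m*2.526839 + p_d*3.420652] = 2.526851
  V(1,+0) = exp(-r*dt) * [p_u*0.569694 + p_m*1.540014 + p_d*2.526839] = 1.558910
  V(1,+1) = exp(-r*dt) * [p_u*0.078797 + p_m*0.569694 + p_d*1.540014] = 0.661652
  V(0,+0) = exp(-r*dt) * [p_u*0.661652 + p_m*1.558910 + p_d*2.526851] = 1.586078

Answer: Price = V(0,0) = 1.5861


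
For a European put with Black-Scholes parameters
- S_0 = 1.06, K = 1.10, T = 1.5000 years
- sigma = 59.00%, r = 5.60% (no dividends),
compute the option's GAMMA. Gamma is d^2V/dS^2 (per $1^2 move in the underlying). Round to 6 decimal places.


d1 = 0.4262855695; d2 = -0.2963139047
phi(d1) = 0.3642924767; exp(-qT) = 1.0000000000; exp(-rT) = 0.9194312561
Gamma = exp(-qT) * phi(d1) / (S * sigma * sqrt(T)) = 1.0000000000 * 0.3642924767 / (1.0600 * 0.5900 * 1.2247448714) = 0.475605

Answer: Gamma = 0.475605


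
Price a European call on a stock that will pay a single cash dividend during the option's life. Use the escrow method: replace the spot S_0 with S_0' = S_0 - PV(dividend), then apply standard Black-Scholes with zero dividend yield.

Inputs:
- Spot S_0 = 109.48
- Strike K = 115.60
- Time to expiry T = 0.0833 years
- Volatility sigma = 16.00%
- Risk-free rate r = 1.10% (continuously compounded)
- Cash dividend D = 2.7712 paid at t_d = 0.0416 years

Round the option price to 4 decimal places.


PV(D) = D * exp(-r * t_d) = 2.7712 * 0.99954250 = 2.76993219
S_0' = S_0 - PV(D) = 109.4800 - 2.76993219 = 106.71006781
d1 = (ln(S_0'/K) + (r + sigma^2/2)*T) / (sigma*sqrt(T)) = -1.68990824
d2 = d1 - sigma*sqrt(T) = -1.73608703
exp(-rT) = 0.99908412
N(d1) = 0.04552276; N(d2) = 0.04127422
C = S_0' * N(d1) - K * exp(-rT) * N(d2) = 106.71006781 * 0.04552276 - 115.6000 * 0.99908412 * 0.04127422 = 0.0908

Answer: Price = 0.0908


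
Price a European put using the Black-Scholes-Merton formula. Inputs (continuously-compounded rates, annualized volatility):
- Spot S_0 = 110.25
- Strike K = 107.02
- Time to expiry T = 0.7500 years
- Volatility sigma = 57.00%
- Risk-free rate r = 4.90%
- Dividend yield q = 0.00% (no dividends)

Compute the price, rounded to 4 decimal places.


Answer: Price = 17.4407

Derivation:
d1 = (ln(S/K) + (r - q + 0.5*sigma^2) * T) / (sigma * sqrt(T)) = 0.38150147
d2 = d1 - sigma * sqrt(T) = -0.11213301
exp(-rT) = 0.96391708; exp(-qT) = 1.00000000
P = K * exp(-rT) * N(-d2) - S_0 * exp(-qT) * N(-d1)
N(-d1) = 0.35141559; N(-d2) = 0.54464103
P = 107.0200 * 0.96391708 * 0.54464103 - 110.2500 * 1.00000000 * 0.35141559 = 17.4407


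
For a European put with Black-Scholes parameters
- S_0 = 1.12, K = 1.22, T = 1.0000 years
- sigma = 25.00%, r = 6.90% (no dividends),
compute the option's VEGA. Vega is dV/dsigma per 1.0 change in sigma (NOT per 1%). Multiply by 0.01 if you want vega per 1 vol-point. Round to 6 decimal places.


Answer: Vega = 0.446041

Derivation:
d1 = 0.0589113062; d2 = -0.1910886938
phi(d1) = 0.3982506077; exp(-qT) = 1.0000000000; exp(-rT) = 0.9333266801
Vega = S * exp(-qT) * phi(d1) * sqrt(T) = 1.1200 * 1.0000000000 * 0.3982506077 * 1.0000000000 = 0.446041


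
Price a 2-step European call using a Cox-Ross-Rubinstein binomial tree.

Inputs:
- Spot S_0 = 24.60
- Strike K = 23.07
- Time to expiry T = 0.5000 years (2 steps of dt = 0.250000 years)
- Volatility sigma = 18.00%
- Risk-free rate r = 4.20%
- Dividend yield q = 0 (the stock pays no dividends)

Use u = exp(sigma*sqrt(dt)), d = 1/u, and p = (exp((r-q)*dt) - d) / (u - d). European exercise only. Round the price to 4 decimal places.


dt = T/N = 0.250000
u = exp(sigma*sqrt(dt)) = 1.094174; d = 1/u = 0.913931
p = (exp((r-q)*dt) - d) / (u - d) = 0.536077
Discount per step: exp(-r*dt) = 0.989555
Stock lattice S(k, i) with i counting down-moves:
  k=0: S(0,0) = 24.6000
  k=1: S(1,0) = 26.9167; S(1,1) = 22.4827
  k=2: S(2,0) = 29.4515; S(2,1) = 24.6000; S(2,2) = 20.5476
Terminal payoffs V(N, i) = max(S_T - K, 0):
  V(2,0) = 6.381547; V(2,1) = 1.530000; V(2,2) = 0.000000
Backward induction: V(k, i) = exp(-r*dt) * [p * V(k+1, i) + (1-p) * V(k+1, i+1)].
  V(1,0) = exp(-r*dt) * [p*6.381547 + (1-p)*1.530000] = 4.087655
  V(1,1) = exp(-r*dt) * [p*1.530000 + (1-p)*0.000000] = 0.811630
  V(0,0) = exp(-r*dt) * [p*4.087655 + (1-p)*0.811630] = 2.541010

Answer: Price = V(0,0) = 2.5410


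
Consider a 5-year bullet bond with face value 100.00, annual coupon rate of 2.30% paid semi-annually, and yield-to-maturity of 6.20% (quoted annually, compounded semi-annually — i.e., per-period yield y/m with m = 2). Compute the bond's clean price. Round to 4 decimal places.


Coupon per period c = face * coupon_rate / m = 1.150000
Periods per year m = 2; per-period yield y/m = 0.031000
Number of cashflows N = 10
Cashflows (t years, CF_t, discount factor 1/(1+y/m)^(m*t), PV):
  t = 0.5000: CF_t = 1.150000, DF = 0.969932, PV = 1.115422
  t = 1.0000: CF_t = 1.150000, DF = 0.940768, PV = 1.081884
  t = 1.5000: CF_t = 1.150000, DF = 0.912481, PV = 1.049354
  t = 2.0000: CF_t = 1.150000, DF = 0.885045, PV = 1.017802
  t = 2.5000: CF_t = 1.150000, DF = 0.858434, PV = 0.987199
  t = 3.0000: CF_t = 1.150000, DF = 0.832622, PV = 0.957516
  t = 3.5000: CF_t = 1.150000, DF = 0.807587, PV = 0.928725
  t = 4.0000: CF_t = 1.150000, DF = 0.783305, PV = 0.900800
  t = 4.5000: CF_t = 1.150000, DF = 0.759752, PV = 0.873715
  t = 5.0000: CF_t = 101.150000, DF = 0.736908, PV = 74.538257
Price P = sum_t PV_t = 83.450673

Answer: Price = 83.4507


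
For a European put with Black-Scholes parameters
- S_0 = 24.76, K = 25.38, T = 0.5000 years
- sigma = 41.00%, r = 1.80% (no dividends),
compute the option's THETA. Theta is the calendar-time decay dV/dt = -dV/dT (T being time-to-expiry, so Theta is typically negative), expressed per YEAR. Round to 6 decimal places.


Answer: Theta = -2.589840

Derivation:
d1 = 0.0906924311; d2 = -0.1992213492
phi(d1) = 0.3973049760; exp(-qT) = 1.0000000000; exp(-rT) = 0.9910403788
Theta = -S*exp(-qT)*phi(d1)*sigma/(2*sqrt(T)) + r*K*exp(-rT)*N(-d2) - q*S*exp(-qT)*N(-d1)
N(-d1) = 0.4638684925; N(-d2) = 0.5789552001; sqrt(T) = 0.7071067812
Term 1 = -24.7600 * 1.0000000000 * 0.3973049760 * 0.4100 / (2 * 0.7071067812) = -2.8519604829
Term 2 = 0.0180 * 25.3800 * 0.9910403788 * 0.5789552001 = 0.2621201644
Term 3 = 0 (no dividend yield, q = 0)
Theta = -2.8519604829 + (0.2621201644) + (0.0000000000) = -2.589840


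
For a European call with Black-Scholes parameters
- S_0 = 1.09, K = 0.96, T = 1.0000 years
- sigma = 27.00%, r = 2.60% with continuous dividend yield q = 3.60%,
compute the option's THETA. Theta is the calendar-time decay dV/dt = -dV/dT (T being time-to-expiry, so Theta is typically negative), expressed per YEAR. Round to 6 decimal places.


Answer: Theta = -0.036127

Derivation:
d1 = 0.5683321880; d2 = 0.2983321880
phi(d1) = 0.3394463839; exp(-qT) = 0.9646402935; exp(-rT) = 0.9743350896
Theta = -S*exp(-qT)*phi(d1)*sigma/(2*sqrt(T)) - r*K*exp(-rT)*N(d2) + q*S*exp(-qT)*N(d1)
N(d1) = 0.7150952867; N(d2) = 0.6172751802; sqrt(T) = 1.0000000000
Term 1 = -1.0900 * 0.9646402935 * 0.3394463839 * 0.2700 / (2 * 1.0000000000) = -0.0481833345
Term 2 = -0.0260 * 0.9600 * 0.9743350896 * 0.6172751802 = -0.0150117644
Term 3 = 0.0360 * 1.0900 * 0.9646402935 * 0.7150952867 = 0.0270681337
Theta = -0.0481833345 + (-0.0150117644) + (0.0270681337) = -0.036127


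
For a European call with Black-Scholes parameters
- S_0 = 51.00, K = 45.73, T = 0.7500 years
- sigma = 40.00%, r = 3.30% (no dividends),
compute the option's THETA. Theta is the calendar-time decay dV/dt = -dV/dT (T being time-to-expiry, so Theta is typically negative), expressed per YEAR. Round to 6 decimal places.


Answer: Theta = -4.878232

Derivation:
d1 = 0.5595133070; d2 = 0.2131031455
phi(d1) = 0.3411387123; exp(-qT) = 1.0000000000; exp(-rT) = 0.9755537700
Theta = -S*exp(-qT)*phi(d1)*sigma/(2*sqrt(T)) - r*K*exp(-rT)*N(d2) + q*S*exp(-qT)*N(d1)
N(d1) = 0.7120942739; N(d2) = 0.5843767444; sqrt(T) = 0.8660254038
Term 1 = -51.0000 * 1.0000000000 * 0.3411387123 * 0.4000 / (2 * 0.8660254038) = -4.0179131584
Term 2 = -0.0330 * 45.7300 * 0.9755537700 * 0.5843767444 = -0.8603185308
Term 3 = 0 (no dividend yield, q = 0)
Theta = -4.0179131584 + (-0.8603185308) + (0.0000000000) = -4.878232


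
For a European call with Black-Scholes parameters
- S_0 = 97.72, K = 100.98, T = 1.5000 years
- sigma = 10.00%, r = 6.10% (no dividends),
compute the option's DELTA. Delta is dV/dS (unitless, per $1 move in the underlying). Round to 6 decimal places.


d1 = 0.5403882107; d2 = 0.4179137235
phi(d1) = 0.3447456975; exp(-qT) = 1.0000000000; exp(-rT) = 0.9125613162
N(d1) = 0.7055353318
Delta = exp(-qT) * N(d1) = 1.0000000000 * 0.7055353318 = 0.705535

Answer: Delta = 0.705535


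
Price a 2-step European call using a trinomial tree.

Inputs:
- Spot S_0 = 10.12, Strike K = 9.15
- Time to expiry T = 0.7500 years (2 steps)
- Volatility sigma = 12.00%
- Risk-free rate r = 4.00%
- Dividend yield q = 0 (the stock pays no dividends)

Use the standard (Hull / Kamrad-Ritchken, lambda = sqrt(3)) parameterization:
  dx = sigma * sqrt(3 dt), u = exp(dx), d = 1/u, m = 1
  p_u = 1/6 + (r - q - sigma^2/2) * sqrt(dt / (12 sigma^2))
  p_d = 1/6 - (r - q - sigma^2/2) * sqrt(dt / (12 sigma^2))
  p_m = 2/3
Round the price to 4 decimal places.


dt = T/N = 0.375000; dx = sigma*sqrt(3*dt) = 0.127279
u = exp(dx) = 1.135734; d = 1/u = 0.880488
p_u = 0.214986, p_m = 0.666667, p_d = 0.118348
Discount per step: exp(-r*dt) = 0.985112
Stock lattice S(k, j) with j the centered position index:
  k=0: S(0,+0) = 10.1200
  k=1: S(1,-1) = 8.9105; S(1,+0) = 10.1200; S(1,+1) = 11.4936
  k=2: S(2,-2) = 7.8456; S(2,-1) = 8.9105; S(2,+0) = 10.1200; S(2,+1) = 11.4936; S(2,+2) = 13.0537
Terminal payoffs V(N, j) = max(S_T - K, 0):
  V(2,-2) = 0.000000; V(2,-1) = 0.000000; V(2,+0) = 0.970000; V(2,+1) = 2.343629; V(2,+2) = 3.903706
Backward induction: V(k, j) = exp(-r*dt) * [p_u * V(k+1, j+1) + p_m * V(k+1, j) + p_d * V(k+1, j-1)]
  V(1,-1) = exp(-r*dt) * [p_u*0.970000 + p_m*0.000000 + p_d*0.000000] = 0.205431
  V(1,+0) = exp(-r*dt) * [p_u*2.343629 + p_m*0.970000 + p_d*0.000000] = 1.133384
  V(1,+1) = exp(-r*dt) * [p_u*3.903706 + p_m*2.343629 + p_d*0.970000] = 2.478992
  V(0,+0) = exp(-r*dt) * [p_u*2.478992 + p_m*1.133384 + p_d*0.205431] = 1.293304

Answer: Price = V(0,0) = 1.2933


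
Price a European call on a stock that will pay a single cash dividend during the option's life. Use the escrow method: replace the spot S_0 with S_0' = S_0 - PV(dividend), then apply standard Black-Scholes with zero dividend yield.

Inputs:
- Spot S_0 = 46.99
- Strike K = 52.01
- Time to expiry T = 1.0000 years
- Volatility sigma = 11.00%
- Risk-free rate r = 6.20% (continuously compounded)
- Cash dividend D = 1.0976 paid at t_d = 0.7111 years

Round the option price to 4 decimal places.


PV(D) = D * exp(-r * t_d) = 1.0976 * 0.95686956 = 1.05026003
S_0' = S_0 - PV(D) = 46.9900 - 1.05026003 = 45.93973997
d1 = (ln(S_0'/K) + (r + sigma^2/2)*T) / (sigma*sqrt(T)) = -0.50959519
d2 = d1 - sigma*sqrt(T) = -0.61959519
exp(-rT) = 0.93988289
N(d1) = 0.30516755; N(d2) = 0.26776217
C = S_0' * N(d1) - K * exp(-rT) * N(d2) = 45.93973997 * 0.30516755 - 52.0100 * 0.93988289 * 0.26776217 = 0.9302

Answer: Price = 0.9302


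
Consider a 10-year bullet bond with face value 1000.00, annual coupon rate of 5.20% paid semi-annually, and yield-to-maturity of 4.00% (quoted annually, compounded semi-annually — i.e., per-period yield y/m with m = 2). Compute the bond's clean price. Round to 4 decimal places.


Answer: Price = 1098.1086

Derivation:
Coupon per period c = face * coupon_rate / m = 26.000000
Periods per year m = 2; per-period yield y/m = 0.020000
Number of cashflows N = 20
Cashflows (t years, CF_t, discount factor 1/(1+y/m)^(m*t), PV):
  t = 0.5000: CF_t = 26.000000, DF = 0.980392, PV = 25.490196
  t = 1.0000: CF_t = 26.000000, DF = 0.961169, PV = 24.990388
  t = 1.5000: CF_t = 26.000000, DF = 0.942322, PV = 24.500381
  t = 2.0000: CF_t = 26.000000, DF = 0.923845, PV = 24.019981
  t = 2.5000: CF_t = 26.000000, DF = 0.905731, PV = 23.549001
  t = 3.0000: CF_t = 26.000000, DF = 0.887971, PV = 23.087256
  t = 3.5000: CF_t = 26.000000, DF = 0.870560, PV = 22.634565
  t = 4.0000: CF_t = 26.000000, DF = 0.853490, PV = 22.190750
  t = 4.5000: CF_t = 26.000000, DF = 0.836755, PV = 21.755637
  t = 5.0000: CF_t = 26.000000, DF = 0.820348, PV = 21.329056
  t = 5.5000: CF_t = 26.000000, DF = 0.804263, PV = 20.910839
  t = 6.0000: CF_t = 26.000000, DF = 0.788493, PV = 20.500823
  t = 6.5000: CF_t = 26.000000, DF = 0.773033, PV = 20.098846
  t = 7.0000: CF_t = 26.000000, DF = 0.757875, PV = 19.704751
  t = 7.5000: CF_t = 26.000000, DF = 0.743015, PV = 19.318383
  t = 8.0000: CF_t = 26.000000, DF = 0.728446, PV = 18.939591
  t = 8.5000: CF_t = 26.000000, DF = 0.714163, PV = 18.568227
  t = 9.0000: CF_t = 26.000000, DF = 0.700159, PV = 18.204144
  t = 9.5000: CF_t = 26.000000, DF = 0.686431, PV = 17.847200
  t = 10.0000: CF_t = 1026.000000, DF = 0.672971, PV = 690.468588
Price P = sum_t PV_t = 1098.108600


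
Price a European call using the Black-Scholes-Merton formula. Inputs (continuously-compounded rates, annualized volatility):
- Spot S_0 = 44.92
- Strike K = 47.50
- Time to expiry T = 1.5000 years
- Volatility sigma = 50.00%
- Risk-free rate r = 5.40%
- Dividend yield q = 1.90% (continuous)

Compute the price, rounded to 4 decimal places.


d1 = (ln(S/K) + (r - q + 0.5*sigma^2) * T) / (sigma * sqrt(T)) = 0.30072127
d2 = d1 - sigma * sqrt(T) = -0.31165116
exp(-rT) = 0.92219369; exp(-qT) = 0.97190229
C = S_0 * exp(-qT) * N(d1) - K * exp(-rT) * N(d2)
N(d1) = 0.61818648; N(d2) = 0.37765282
C = 44.9200 * 0.97190229 * 0.61818648 - 47.5000 * 0.92219369 * 0.37765282 = 10.4459

Answer: Price = 10.4459


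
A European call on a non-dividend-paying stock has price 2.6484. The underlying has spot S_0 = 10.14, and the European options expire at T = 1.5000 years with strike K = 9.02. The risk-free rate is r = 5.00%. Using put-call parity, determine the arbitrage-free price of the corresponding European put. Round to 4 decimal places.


Put-call parity: C - P = S_0 * exp(-qT) - K * exp(-rT).
S_0 * exp(-qT) = 10.1400 * 1.00000000 = 10.14000000
K * exp(-rT) = 9.0200 * 0.92774349 = 8.36824625
P = C - S*exp(-qT) + K*exp(-rT)
P = 2.6484 - 10.14000000 + 8.36824625 = 0.8766

Answer: Put price = 0.8766


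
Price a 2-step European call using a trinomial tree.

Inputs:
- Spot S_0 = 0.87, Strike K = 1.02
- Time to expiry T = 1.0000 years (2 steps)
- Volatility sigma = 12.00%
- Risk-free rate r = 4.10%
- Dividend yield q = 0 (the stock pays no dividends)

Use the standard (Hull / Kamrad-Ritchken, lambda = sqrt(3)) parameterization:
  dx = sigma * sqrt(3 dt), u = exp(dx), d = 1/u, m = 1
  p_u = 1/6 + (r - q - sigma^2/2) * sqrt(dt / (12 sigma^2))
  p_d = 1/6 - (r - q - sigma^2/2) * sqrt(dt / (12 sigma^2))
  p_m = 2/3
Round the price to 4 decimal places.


dt = T/N = 0.500000; dx = sigma*sqrt(3*dt) = 0.146969
u = exp(dx) = 1.158319; d = 1/u = 0.863320
p_u = 0.224162, p_m = 0.666667, p_d = 0.109172
Discount per step: exp(-r*dt) = 0.979709
Stock lattice S(k, j) with j the centered position index:
  k=0: S(0,+0) = 0.8700
  k=1: S(1,-1) = 0.7511; S(1,+0) = 0.8700; S(1,+1) = 1.0077
  k=2: S(2,-2) = 0.6484; S(2,-1) = 0.7511; S(2,+0) = 0.8700; S(2,+1) = 1.0077; S(2,+2) = 1.1673
Terminal payoffs V(N, j) = max(S_T - K, 0):
  V(2,-2) = 0.000000; V(2,-1) = 0.000000; V(2,+0) = 0.000000; V(2,+1) = 0.000000; V(2,+2) = 0.147281
Backward induction: V(k, j) = exp(-r*dt) * [p_u * V(k+1, j+1) + p_m * V(k+1, j) + p_d * V(k+1, j-1)]
  V(1,-1) = exp(-r*dt) * [p_u*0.000000 + p_m*0.000000 + p_d*0.000000] = 0.000000
  V(1,+0) = exp(-r*dt) * [p_u*0.000000 + p_m*0.000000 + p_d*0.000000] = 0.000000
  V(1,+1) = exp(-r*dt) * [p_u*0.147281 + p_m*0.000000 + p_d*0.000000] = 0.032345
  V(0,+0) = exp(-r*dt) * [p_u*0.032345 + p_m*0.000000 + p_d*0.000000] = 0.007103

Answer: Price = V(0,0) = 0.0071


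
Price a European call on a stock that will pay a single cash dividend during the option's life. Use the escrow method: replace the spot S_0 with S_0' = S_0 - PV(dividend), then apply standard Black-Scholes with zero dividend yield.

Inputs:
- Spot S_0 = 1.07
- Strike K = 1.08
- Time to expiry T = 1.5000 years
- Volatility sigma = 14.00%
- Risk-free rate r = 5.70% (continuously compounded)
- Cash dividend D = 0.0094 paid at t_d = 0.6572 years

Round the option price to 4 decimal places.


Answer: Price = 0.1102

Derivation:
PV(D) = D * exp(-r * t_d) = 0.0094 * 0.96323256 = 0.00905439
S_0' = S_0 - PV(D) = 1.0700 - 0.00905439 = 1.06094561
d1 = (ln(S_0'/K) + (r + sigma^2/2)*T) / (sigma*sqrt(T)) = 0.48056398
d2 = d1 - sigma*sqrt(T) = 0.30909970
exp(-rT) = 0.91805314
N(d1) = 0.68458679; N(d2) = 0.62137716
C = S_0' * N(d1) - K * exp(-rT) * N(d2) = 1.06094561 * 0.68458679 - 1.0800 * 0.91805314 * 0.62137716 = 0.1102


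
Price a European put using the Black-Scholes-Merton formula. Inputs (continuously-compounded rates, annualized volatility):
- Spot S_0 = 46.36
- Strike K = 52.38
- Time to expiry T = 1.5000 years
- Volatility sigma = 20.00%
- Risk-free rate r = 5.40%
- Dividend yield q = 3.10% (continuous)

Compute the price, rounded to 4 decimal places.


d1 = (ln(S/K) + (r - q + 0.5*sigma^2) * T) / (sigma * sqrt(T)) = -0.23510129
d2 = d1 - sigma * sqrt(T) = -0.48005027
exp(-rT) = 0.92219369; exp(-qT) = 0.95456456
P = K * exp(-rT) * N(-d2) - S_0 * exp(-qT) * N(-d1)
N(-d1) = 0.59293494; N(-d2) = 0.68440417
P = 52.3800 * 0.92219369 * 0.68440417 - 46.3600 * 0.95456456 * 0.59293494 = 6.8203

Answer: Price = 6.8203


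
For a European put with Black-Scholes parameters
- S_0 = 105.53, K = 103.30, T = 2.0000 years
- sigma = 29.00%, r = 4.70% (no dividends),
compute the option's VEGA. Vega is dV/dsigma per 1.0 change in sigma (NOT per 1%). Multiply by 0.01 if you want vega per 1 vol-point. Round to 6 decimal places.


d1 = 0.4863380387; d2 = 0.0762161056
phi(d1) = 0.3544454310; exp(-qT) = 1.0000000000; exp(-rT) = 0.9102827622
Vega = S * exp(-qT) * phi(d1) * sqrt(T) = 105.5300 * 1.0000000000 * 0.3544454310 * 1.4142135624 = 52.898130

Answer: Vega = 52.898130


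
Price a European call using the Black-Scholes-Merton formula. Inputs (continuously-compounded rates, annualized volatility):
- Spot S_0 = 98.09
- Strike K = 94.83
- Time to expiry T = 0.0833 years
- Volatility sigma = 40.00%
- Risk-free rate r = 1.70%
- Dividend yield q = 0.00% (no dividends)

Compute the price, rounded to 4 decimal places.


Answer: Price = 6.3388

Derivation:
d1 = (ln(S/K) + (r - q + 0.5*sigma^2) * T) / (sigma * sqrt(T)) = 0.36276148
d2 = d1 - sigma * sqrt(T) = 0.24731453
exp(-rT) = 0.99858490; exp(-qT) = 1.00000000
C = S_0 * exp(-qT) * N(d1) - K * exp(-rT) * N(d2)
N(d1) = 0.64160847; N(d2) = 0.59766759
C = 98.0900 * 1.00000000 * 0.64160847 - 94.8300 * 0.99858490 * 0.59766759 = 6.3388


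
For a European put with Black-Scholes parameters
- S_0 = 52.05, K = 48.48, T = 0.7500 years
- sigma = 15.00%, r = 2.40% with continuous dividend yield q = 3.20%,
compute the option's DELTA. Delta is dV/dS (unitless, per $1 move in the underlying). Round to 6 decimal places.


d1 = 0.5657336223; d2 = 0.4358298117
phi(d1) = 0.3399469174; exp(-qT) = 0.9762857098; exp(-rT) = 0.9821610324
N(-d1) = 0.2857874377
Delta = -exp(-qT) * N(-d1) = -0.9762857098 * 0.2857874377 = -0.279010

Answer: Delta = -0.279010


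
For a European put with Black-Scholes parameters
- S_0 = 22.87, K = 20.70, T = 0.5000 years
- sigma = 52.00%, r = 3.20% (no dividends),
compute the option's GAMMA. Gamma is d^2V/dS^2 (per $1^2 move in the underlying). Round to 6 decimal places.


d1 = 0.4984893606; d2 = 0.1307938344
phi(d1) = 0.3523309471; exp(-qT) = 1.0000000000; exp(-rT) = 0.9841273201
Gamma = exp(-qT) * phi(d1) / (S * sigma * sqrt(T)) = 1.0000000000 * 0.3523309471 / (22.8700 * 0.5200 * 0.7071067812) = 0.041898

Answer: Gamma = 0.041898


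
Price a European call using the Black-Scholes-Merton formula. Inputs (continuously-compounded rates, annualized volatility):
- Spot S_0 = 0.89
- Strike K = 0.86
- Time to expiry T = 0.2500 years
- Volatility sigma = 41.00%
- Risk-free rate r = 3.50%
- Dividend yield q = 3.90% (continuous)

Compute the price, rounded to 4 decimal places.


d1 = (ln(S/K) + (r - q + 0.5*sigma^2) * T) / (sigma * sqrt(T)) = 0.26488572
d2 = d1 - sigma * sqrt(T) = 0.05988572
exp(-rT) = 0.99128817; exp(-qT) = 0.99029738
C = S_0 * exp(-qT) * N(d1) - K * exp(-rT) * N(d2)
N(d1) = 0.60445125; N(d2) = 0.52387668
C = 0.8900 * 0.99029738 * 0.60445125 - 0.8600 * 0.99128817 * 0.52387668 = 0.0861

Answer: Price = 0.0861


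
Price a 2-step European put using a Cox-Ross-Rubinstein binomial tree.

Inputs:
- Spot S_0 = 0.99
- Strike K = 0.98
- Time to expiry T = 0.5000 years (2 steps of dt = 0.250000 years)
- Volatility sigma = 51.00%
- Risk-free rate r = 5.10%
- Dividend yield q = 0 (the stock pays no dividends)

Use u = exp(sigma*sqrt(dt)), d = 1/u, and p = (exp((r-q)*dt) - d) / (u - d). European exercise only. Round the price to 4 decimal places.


Answer: Price = V(0,0) = 0.1090

Derivation:
dt = T/N = 0.250000
u = exp(sigma*sqrt(dt)) = 1.290462; d = 1/u = 0.774916
p = (exp((r-q)*dt) - d) / (u - d) = 0.461483
Discount per step: exp(-r*dt) = 0.987331
Stock lattice S(k, i) with i counting down-moves:
  k=0: S(0,0) = 0.9900
  k=1: S(1,0) = 1.2776; S(1,1) = 0.7672
  k=2: S(2,0) = 1.6486; S(2,1) = 0.9900; S(2,2) = 0.5945
Terminal payoffs V(N, i) = max(K - S_T, 0):
  V(2,0) = 0.000000; V(2,1) = 0.000000; V(2,2) = 0.385509
Backward induction: V(k, i) = exp(-r*dt) * [p * V(k+1, i) + (1-p) * V(k+1, i+1)].
  V(1,0) = exp(-r*dt) * [p*0.000000 + (1-p)*0.000000] = 0.000000
  V(1,1) = exp(-r*dt) * [p*0.000000 + (1-p)*0.385509] = 0.204973
  V(0,0) = exp(-r*dt) * [p*0.000000 + (1-p)*0.204973] = 0.108983


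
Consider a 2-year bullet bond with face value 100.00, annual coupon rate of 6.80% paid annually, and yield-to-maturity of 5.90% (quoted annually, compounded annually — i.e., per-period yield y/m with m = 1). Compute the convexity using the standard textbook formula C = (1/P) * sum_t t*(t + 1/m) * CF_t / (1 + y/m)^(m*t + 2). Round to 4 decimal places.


Coupon per period c = face * coupon_rate / m = 6.800000
Periods per year m = 1; per-period yield y/m = 0.059000
Number of cashflows N = 2
Cashflows (t years, CF_t, discount factor 1/(1+y/m)^(m*t), PV):
  t = 1.0000: CF_t = 6.800000, DF = 0.944287, PV = 6.421152
  t = 2.0000: CF_t = 106.800000, DF = 0.891678, PV = 95.231217
Price P = sum_t PV_t = 101.652369
Convexity numerator sum_t t*(t + 1/m) * CF_t / (1+y/m)^(m*t + 2):
  t = 1.0000: term = 11.451201
  t = 2.0000: term = 509.493517
Convexity = (1/P) * sum = 520.944718 / 101.652369 = 5.124767

Answer: Convexity = 5.1248


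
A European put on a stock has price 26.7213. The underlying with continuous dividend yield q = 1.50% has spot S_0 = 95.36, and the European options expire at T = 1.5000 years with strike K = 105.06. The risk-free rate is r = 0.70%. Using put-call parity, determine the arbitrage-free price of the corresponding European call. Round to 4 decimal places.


Answer: Call price = 15.9970

Derivation:
Put-call parity: C - P = S_0 * exp(-qT) - K * exp(-rT).
S_0 * exp(-qT) = 95.3600 * 0.97775124 = 93.23835798
K * exp(-rT) = 105.0600 * 0.98955493 = 103.96264122
C = P + S*exp(-qT) - K*exp(-rT)
C = 26.7213 + 93.23835798 - 103.96264122 = 15.9970


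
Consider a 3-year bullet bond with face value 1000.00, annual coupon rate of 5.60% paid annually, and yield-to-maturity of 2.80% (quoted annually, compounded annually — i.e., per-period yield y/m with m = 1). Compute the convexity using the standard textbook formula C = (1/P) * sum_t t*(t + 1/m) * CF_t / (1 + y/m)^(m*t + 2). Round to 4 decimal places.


Coupon per period c = face * coupon_rate / m = 56.000000
Periods per year m = 1; per-period yield y/m = 0.028000
Number of cashflows N = 3
Cashflows (t years, CF_t, discount factor 1/(1+y/m)^(m*t), PV):
  t = 1.0000: CF_t = 56.000000, DF = 0.972763, PV = 54.474708
  t = 2.0000: CF_t = 56.000000, DF = 0.946267, PV = 52.990961
  t = 3.0000: CF_t = 1056.000000, DF = 0.920493, PV = 972.040979
Price P = sum_t PV_t = 1079.506649
Convexity numerator sum_t t*(t + 1/m) * CF_t / (1+y/m)^(m*t + 2):
  t = 1.0000: term = 103.095255
  t = 2.0000: term = 300.861640
  t = 3.0000: term = 11037.725542
Convexity = (1/P) * sum = 11441.682438 / 1079.506649 = 10.598992

Answer: Convexity = 10.5990


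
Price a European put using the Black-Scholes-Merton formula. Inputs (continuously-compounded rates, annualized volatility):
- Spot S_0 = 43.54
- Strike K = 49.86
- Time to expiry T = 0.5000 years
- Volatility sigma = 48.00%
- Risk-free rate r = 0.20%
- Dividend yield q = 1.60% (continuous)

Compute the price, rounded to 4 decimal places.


d1 = (ln(S/K) + (r - q + 0.5*sigma^2) * T) / (sigma * sqrt(T)) = -0.25025399
d2 = d1 - sigma * sqrt(T) = -0.58966525
exp(-rT) = 0.99900050; exp(-qT) = 0.99203191
P = K * exp(-rT) * N(-d2) - S_0 * exp(-qT) * N(-d1)
N(-d1) = 0.59880453; N(-d2) = 0.72229245
P = 49.8600 * 0.99900050 * 0.72229245 - 43.5400 * 0.99203191 * 0.59880453 = 10.1133

Answer: Price = 10.1133


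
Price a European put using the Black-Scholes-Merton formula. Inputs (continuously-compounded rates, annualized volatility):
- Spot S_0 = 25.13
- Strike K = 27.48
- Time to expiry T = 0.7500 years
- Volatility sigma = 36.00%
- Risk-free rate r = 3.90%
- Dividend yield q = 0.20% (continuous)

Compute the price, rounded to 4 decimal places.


Answer: Price = 4.0669

Derivation:
d1 = (ln(S/K) + (r - q + 0.5*sigma^2) * T) / (sigma * sqrt(T)) = -0.04184544
d2 = d1 - sigma * sqrt(T) = -0.35361458
exp(-rT) = 0.97117364; exp(-qT) = 0.99850112
P = K * exp(-rT) * N(-d2) - S_0 * exp(-qT) * N(-d1)
N(-d1) = 0.51668904; N(-d2) = 0.63818613
P = 27.4800 * 0.97117364 * 0.63818613 - 25.1300 * 0.99850112 * 0.51668904 = 4.0669


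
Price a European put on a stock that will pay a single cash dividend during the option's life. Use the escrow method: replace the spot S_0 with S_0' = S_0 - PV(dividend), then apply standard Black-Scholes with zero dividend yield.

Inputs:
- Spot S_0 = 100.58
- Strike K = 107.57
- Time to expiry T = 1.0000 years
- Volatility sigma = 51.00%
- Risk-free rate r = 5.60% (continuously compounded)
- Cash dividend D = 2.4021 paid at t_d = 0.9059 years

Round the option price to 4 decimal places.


Answer: Price = 21.8801

Derivation:
PV(D) = D * exp(-r * t_d) = 2.4021 * 0.95053490 = 2.28327988
S_0' = S_0 - PV(D) = 100.5800 - 2.28327988 = 98.29672012
d1 = (ln(S_0'/K) + (r + sigma^2/2)*T) / (sigma*sqrt(T)) = 0.18803698
d2 = d1 - sigma*sqrt(T) = -0.32196302
exp(-rT) = 0.94553914
N(-d1) = 0.42542383; N(-d2) = 0.62625964
P = K * exp(-rT) * N(-d2) - S_0' * N(-d1) = 107.5700 * 0.94553914 * 0.62625964 - 98.29672012 * 0.42542383 = 21.8801


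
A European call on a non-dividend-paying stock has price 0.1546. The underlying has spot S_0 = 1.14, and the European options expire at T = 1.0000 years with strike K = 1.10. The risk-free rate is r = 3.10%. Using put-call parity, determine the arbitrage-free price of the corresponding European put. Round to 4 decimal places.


Put-call parity: C - P = S_0 * exp(-qT) - K * exp(-rT).
S_0 * exp(-qT) = 1.1400 * 1.00000000 = 1.14000000
K * exp(-rT) = 1.1000 * 0.96947557 = 1.06642313
P = C - S*exp(-qT) + K*exp(-rT)
P = 0.1546 - 1.14000000 + 1.06642313 = 0.0810

Answer: Put price = 0.0810


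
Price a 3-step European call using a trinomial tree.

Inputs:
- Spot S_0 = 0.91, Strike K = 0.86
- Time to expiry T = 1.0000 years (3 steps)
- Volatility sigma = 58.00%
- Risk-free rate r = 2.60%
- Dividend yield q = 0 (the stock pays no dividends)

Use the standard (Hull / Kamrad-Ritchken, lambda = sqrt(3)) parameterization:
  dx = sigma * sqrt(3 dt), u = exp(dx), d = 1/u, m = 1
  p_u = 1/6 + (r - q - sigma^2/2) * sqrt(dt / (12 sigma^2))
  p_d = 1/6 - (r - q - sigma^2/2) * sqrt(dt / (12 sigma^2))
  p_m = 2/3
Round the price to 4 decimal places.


Answer: Price = V(0,0) = 0.2233

Derivation:
dt = T/N = 0.333333; dx = sigma*sqrt(3*dt) = 0.580000
u = exp(dx) = 1.786038; d = 1/u = 0.559898
p_u = 0.125805, p_m = 0.666667, p_d = 0.207529
Discount per step: exp(-r*dt) = 0.991371
Stock lattice S(k, j) with j the centered position index:
  k=0: S(0,+0) = 0.9100
  k=1: S(1,-1) = 0.5095; S(1,+0) = 0.9100; S(1,+1) = 1.6253
  k=2: S(2,-2) = 0.2853; S(2,-1) = 0.5095; S(2,+0) = 0.9100; S(2,+1) = 1.6253; S(2,+2) = 2.9028
  k=3: S(3,-3) = 0.1597; S(3,-2) = 0.2853; S(3,-1) = 0.5095; S(3,+0) = 0.9100; S(3,+1) = 1.6253; S(3,+2) = 2.9028; S(3,+3) = 5.1846
Terminal payoffs V(N, j) = max(S_T - K, 0):
  V(3,-3) = 0.000000; V(3,-2) = 0.000000; V(3,-1) = 0.000000; V(3,+0) = 0.050000; V(3,+1) = 0.765295; V(3,+2) = 2.042839; V(3,+3) = 4.324583
Backward induction: V(k, j) = exp(-r*dt) * [p_u * V(k+1, j+1) + p_m * V(k+1, j) + p_d * V(k+1, j-1)]
  V(2,-2) = exp(-r*dt) * [p_u*0.000000 + p_m*0.000000 + p_d*0.000000] = 0.000000
  V(2,-1) = exp(-r*dt) * [p_u*0.050000 + p_m*0.000000 + p_d*0.000000] = 0.006236
  V(2,+0) = exp(-r*dt) * [p_u*0.765295 + p_m*0.050000 + p_d*0.000000] = 0.128493
  V(2,+1) = exp(-r*dt) * [p_u*2.042839 + p_m*0.765295 + p_d*0.050000] = 0.770862
  V(2,+2) = exp(-r*dt) * [p_u*4.324583 + p_m*2.042839 + p_d*0.765295] = 2.046949
  V(1,-1) = exp(-r*dt) * [p_u*0.128493 + p_m*0.006236 + p_d*0.000000] = 0.020147
  V(1,+0) = exp(-r*dt) * [p_u*0.770862 + p_m*0.128493 + p_d*0.006236] = 0.182347
  V(1,+1) = exp(-r*dt) * [p_u*2.046949 + p_m*0.770862 + p_d*0.128493] = 0.791202
  V(0,+0) = exp(-r*dt) * [p_u*0.791202 + p_m*0.182347 + p_d*0.020147] = 0.223338


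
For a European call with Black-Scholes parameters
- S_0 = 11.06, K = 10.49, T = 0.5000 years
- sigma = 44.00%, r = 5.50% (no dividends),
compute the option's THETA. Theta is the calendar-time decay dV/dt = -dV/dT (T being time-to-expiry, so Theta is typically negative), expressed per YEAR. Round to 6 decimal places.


d1 = 0.4140192925; d2 = 0.1028923088
phi(d1) = 0.3661747793; exp(-qT) = 1.0000000000; exp(-rT) = 0.9728746826
Theta = -S*exp(-qT)*phi(d1)*sigma/(2*sqrt(T)) - r*K*exp(-rT)*N(d2) + q*S*exp(-qT)*N(d1)
N(d1) = 0.6605700110; N(d2) = 0.5409757790; sqrt(T) = 0.7071067812
Term 1 = -11.0600 * 1.0000000000 * 0.3661747793 * 0.4400 / (2 * 0.7071067812) = -1.2600310118
Term 2 = -0.0550 * 10.4900 * 0.9728746826 * 0.5409757790 = -0.3036497308
Term 3 = 0 (no dividend yield, q = 0)
Theta = -1.2600310118 + (-0.3036497308) + (0.0000000000) = -1.563681

Answer: Theta = -1.563681


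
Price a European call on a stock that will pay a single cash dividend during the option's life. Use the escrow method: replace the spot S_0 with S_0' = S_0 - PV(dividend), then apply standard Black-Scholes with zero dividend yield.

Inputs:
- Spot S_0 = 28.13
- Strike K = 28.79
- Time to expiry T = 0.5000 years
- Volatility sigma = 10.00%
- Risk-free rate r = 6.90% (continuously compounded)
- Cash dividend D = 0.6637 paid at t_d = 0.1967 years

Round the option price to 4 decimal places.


Answer: Price = 0.6221

Derivation:
PV(D) = D * exp(-r * t_d) = 0.6637 * 0.98651939 = 0.65475292
S_0' = S_0 - PV(D) = 28.1300 - 0.65475292 = 27.47524708
d1 = (ln(S_0'/K) + (r + sigma^2/2)*T) / (sigma*sqrt(T)) = -0.13778133
d2 = d1 - sigma*sqrt(T) = -0.20849201
exp(-rT) = 0.96608834
N(d1) = 0.44520662; N(d2) = 0.41742241
C = S_0' * N(d1) - K * exp(-rT) * N(d2) = 27.47524708 * 0.44520662 - 28.7900 * 0.96608834 * 0.41742241 = 0.6221


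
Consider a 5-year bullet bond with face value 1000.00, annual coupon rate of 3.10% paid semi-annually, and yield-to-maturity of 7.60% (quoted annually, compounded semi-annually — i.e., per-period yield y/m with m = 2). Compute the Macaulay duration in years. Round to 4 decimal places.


Answer: Macaulay duration = 4.6258 years

Derivation:
Coupon per period c = face * coupon_rate / m = 15.500000
Periods per year m = 2; per-period yield y/m = 0.038000
Number of cashflows N = 10
Cashflows (t years, CF_t, discount factor 1/(1+y/m)^(m*t), PV):
  t = 0.5000: CF_t = 15.500000, DF = 0.963391, PV = 14.932563
  t = 1.0000: CF_t = 15.500000, DF = 0.928122, PV = 14.385898
  t = 1.5000: CF_t = 15.500000, DF = 0.894145, PV = 13.859247
  t = 2.0000: CF_t = 15.500000, DF = 0.861411, PV = 13.351876
  t = 2.5000: CF_t = 15.500000, DF = 0.829876, PV = 12.863079
  t = 3.0000: CF_t = 15.500000, DF = 0.799495, PV = 12.392176
  t = 3.5000: CF_t = 15.500000, DF = 0.770227, PV = 11.938513
  t = 4.0000: CF_t = 15.500000, DF = 0.742030, PV = 11.501457
  t = 4.5000: CF_t = 15.500000, DF = 0.714865, PV = 11.080402
  t = 5.0000: CF_t = 1015.500000, DF = 0.688694, PV = 699.369024
Price P = sum_t PV_t = 815.674234
Macaulay numerator sum_t t * PV_t:
  t * PV_t at t = 0.5000: 7.466281
  t * PV_t at t = 1.0000: 14.385898
  t * PV_t at t = 1.5000: 20.788871
  t * PV_t at t = 2.0000: 26.703752
  t * PV_t at t = 2.5000: 32.157697
  t * PV_t at t = 3.0000: 37.176528
  t * PV_t at t = 3.5000: 41.784794
  t * PV_t at t = 4.0000: 46.005829
  t * PV_t at t = 4.5000: 49.861809
  t * PV_t at t = 5.0000: 3496.845118
Macaulay duration D = (sum_t t * PV_t) / P = 3773.176577 / 815.674234 = 4.625838


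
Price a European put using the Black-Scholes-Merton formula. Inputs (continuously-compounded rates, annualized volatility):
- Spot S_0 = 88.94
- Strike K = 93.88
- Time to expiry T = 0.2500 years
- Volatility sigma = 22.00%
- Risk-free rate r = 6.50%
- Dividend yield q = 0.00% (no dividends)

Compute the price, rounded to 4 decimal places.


Answer: Price = 5.9219

Derivation:
d1 = (ln(S/K) + (r - q + 0.5*sigma^2) * T) / (sigma * sqrt(T)) = -0.28868533
d2 = d1 - sigma * sqrt(T) = -0.39868533
exp(-rT) = 0.98388132; exp(-qT) = 1.00000000
P = K * exp(-rT) * N(-d2) - S_0 * exp(-qT) * N(-d1)
N(-d1) = 0.61358890; N(-d2) = 0.65493746
P = 93.8800 * 0.98388132 * 0.65493746 - 88.9400 * 1.00000000 * 0.61358890 = 5.9219


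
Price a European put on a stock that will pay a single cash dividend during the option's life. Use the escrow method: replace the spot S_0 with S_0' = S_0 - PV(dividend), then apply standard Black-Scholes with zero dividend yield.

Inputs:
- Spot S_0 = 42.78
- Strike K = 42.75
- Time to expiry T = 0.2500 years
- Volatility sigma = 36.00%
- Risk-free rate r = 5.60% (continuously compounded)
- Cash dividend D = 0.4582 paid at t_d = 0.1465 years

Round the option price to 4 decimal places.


PV(D) = D * exp(-r * t_d) = 0.4582 * 0.99182956 = 0.45445630
S_0' = S_0 - PV(D) = 42.7800 - 0.45445630 = 42.32554370
d1 = (ln(S_0'/K) + (r + sigma^2/2)*T) / (sigma*sqrt(T)) = 0.11234210
d2 = d1 - sigma*sqrt(T) = -0.06765790
exp(-rT) = 0.98609754
N(-d1) = 0.45527608; N(-d2) = 0.52697102
P = K * exp(-rT) * N(-d2) - S_0' * N(-d1) = 42.7500 * 0.98609754 * 0.52697102 - 42.32554370 * 0.45527608 = 2.9450

Answer: Price = 2.9450


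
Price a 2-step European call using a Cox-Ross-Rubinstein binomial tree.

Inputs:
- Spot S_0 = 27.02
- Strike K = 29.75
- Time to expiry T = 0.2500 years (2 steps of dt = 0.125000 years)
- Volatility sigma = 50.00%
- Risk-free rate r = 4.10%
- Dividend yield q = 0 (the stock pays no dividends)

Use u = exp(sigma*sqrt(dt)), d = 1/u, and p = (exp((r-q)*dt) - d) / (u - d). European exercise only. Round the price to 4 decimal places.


dt = T/N = 0.125000
u = exp(sigma*sqrt(dt)) = 1.193365; d = 1/u = 0.837967
p = (exp((r-q)*dt) - d) / (u - d) = 0.470378
Discount per step: exp(-r*dt) = 0.994888
Stock lattice S(k, i) with i counting down-moves:
  k=0: S(0,0) = 27.0200
  k=1: S(1,0) = 32.2447; S(1,1) = 22.6419
  k=2: S(2,0) = 38.4797; S(2,1) = 27.0200; S(2,2) = 18.9731
Terminal payoffs V(N, i) = max(S_T - K, 0):
  V(2,0) = 8.729696; V(2,1) = 0.000000; V(2,2) = 0.000000
Backward induction: V(k, i) = exp(-r*dt) * [p * V(k+1, i) + (1-p) * V(k+1, i+1)].
  V(1,0) = exp(-r*dt) * [p*8.729696 + (1-p)*0.000000] = 4.085266
  V(1,1) = exp(-r*dt) * [p*0.000000 + (1-p)*0.000000] = 0.000000
  V(0,0) = exp(-r*dt) * [p*4.085266 + (1-p)*0.000000] = 1.911797

Answer: Price = V(0,0) = 1.9118


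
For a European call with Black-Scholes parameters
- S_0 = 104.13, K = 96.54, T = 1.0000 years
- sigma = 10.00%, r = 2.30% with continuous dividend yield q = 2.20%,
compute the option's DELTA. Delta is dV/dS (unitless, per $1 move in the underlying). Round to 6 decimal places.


d1 = 0.8168268831; d2 = 0.7168268831
phi(d1) = 0.2857775375; exp(-qT) = 0.9782402351; exp(-rT) = 0.9772624838
N(d1) = 0.7929863166
Delta = exp(-qT) * N(d1) = 0.9782402351 * 0.7929863166 = 0.775731

Answer: Delta = 0.775731


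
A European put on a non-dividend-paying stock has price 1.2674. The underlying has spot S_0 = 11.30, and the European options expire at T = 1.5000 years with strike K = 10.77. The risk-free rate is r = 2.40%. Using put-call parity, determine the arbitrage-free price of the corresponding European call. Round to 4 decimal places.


Answer: Call price = 2.1782

Derivation:
Put-call parity: C - P = S_0 * exp(-qT) - K * exp(-rT).
S_0 * exp(-qT) = 11.3000 * 1.00000000 = 11.30000000
K * exp(-rT) = 10.7700 * 0.96464029 = 10.38917596
C = P + S*exp(-qT) - K*exp(-rT)
C = 1.2674 + 11.30000000 - 10.38917596 = 2.1782


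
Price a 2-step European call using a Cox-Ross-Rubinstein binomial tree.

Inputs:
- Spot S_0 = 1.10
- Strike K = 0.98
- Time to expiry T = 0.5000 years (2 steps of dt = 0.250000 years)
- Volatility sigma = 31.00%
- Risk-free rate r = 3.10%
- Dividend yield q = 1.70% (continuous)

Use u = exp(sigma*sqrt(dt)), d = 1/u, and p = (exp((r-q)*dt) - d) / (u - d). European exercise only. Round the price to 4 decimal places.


Answer: Price = V(0,0) = 0.1732

Derivation:
dt = T/N = 0.250000
u = exp(sigma*sqrt(dt)) = 1.167658; d = 1/u = 0.856415
p = (exp((r-q)*dt) - d) / (u - d) = 0.472592
Discount per step: exp(-r*dt) = 0.992280
Stock lattice S(k, i) with i counting down-moves:
  k=0: S(0,0) = 1.1000
  k=1: S(1,0) = 1.2844; S(1,1) = 0.9421
  k=2: S(2,0) = 1.4998; S(2,1) = 1.1000; S(2,2) = 0.8068
Terminal payoffs V(N, i) = max(S_T - K, 0):
  V(2,0) = 0.519768; V(2,1) = 0.120000; V(2,2) = 0.000000
Backward induction: V(k, i) = exp(-r*dt) * [p * V(k+1, i) + (1-p) * V(k+1, i+1)].
  V(1,0) = exp(-r*dt) * [p*0.519768 + (1-p)*0.120000] = 0.306542
  V(1,1) = exp(-r*dt) * [p*0.120000 + (1-p)*0.000000] = 0.056273
  V(0,0) = exp(-r*dt) * [p*0.306542 + (1-p)*0.056273] = 0.173201


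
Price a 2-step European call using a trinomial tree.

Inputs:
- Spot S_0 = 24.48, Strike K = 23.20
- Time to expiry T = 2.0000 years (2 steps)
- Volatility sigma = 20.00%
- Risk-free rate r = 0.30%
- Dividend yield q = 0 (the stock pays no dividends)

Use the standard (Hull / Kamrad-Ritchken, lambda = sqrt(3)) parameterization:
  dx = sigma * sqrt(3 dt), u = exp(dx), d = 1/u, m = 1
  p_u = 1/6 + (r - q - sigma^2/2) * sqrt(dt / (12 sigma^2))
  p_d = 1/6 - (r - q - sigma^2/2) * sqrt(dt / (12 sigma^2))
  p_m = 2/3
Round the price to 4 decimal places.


Answer: Price = V(0,0) = 3.3017

Derivation:
dt = T/N = 1.000000; dx = sigma*sqrt(3*dt) = 0.346410
u = exp(dx) = 1.413982; d = 1/u = 0.707222
p_u = 0.142129, p_m = 0.666667, p_d = 0.191204
Discount per step: exp(-r*dt) = 0.997004
Stock lattice S(k, j) with j the centered position index:
  k=0: S(0,+0) = 24.4800
  k=1: S(1,-1) = 17.3128; S(1,+0) = 24.4800; S(1,+1) = 34.6143
  k=2: S(2,-2) = 12.2440; S(2,-1) = 17.3128; S(2,+0) = 24.4800; S(2,+1) = 34.6143; S(2,+2) = 48.9440
Terminal payoffs V(N, j) = max(S_T - K, 0):
  V(2,-2) = 0.000000; V(2,-1) = 0.000000; V(2,+0) = 1.280000; V(2,+1) = 11.414291; V(2,+2) = 25.744000
Backward induction: V(k, j) = exp(-r*dt) * [p_u * V(k+1, j+1) + p_m * V(k+1, j) + p_d * V(k+1, j-1)]
  V(1,-1) = exp(-r*dt) * [p_u*1.280000 + p_m*0.000000 + p_d*0.000000] = 0.181381
  V(1,+0) = exp(-r*dt) * [p_u*11.414291 + p_m*1.280000 + p_d*0.000000] = 2.468222
  V(1,+1) = exp(-r*dt) * [p_u*25.744000 + p_m*11.414291 + p_d*1.280000] = 11.478756
  V(0,+0) = exp(-r*dt) * [p_u*11.478756 + p_m*2.468222 + p_d*0.181381] = 3.301710
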